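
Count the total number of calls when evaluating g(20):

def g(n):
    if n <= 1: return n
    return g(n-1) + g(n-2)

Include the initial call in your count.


Let C(n) = total calls for g(n)
C(0) = 1, C(1) = 1
C(2) = 1 + C(1) + C(0) = 1 + 1 + 1 = 3
C(3) = 1 + C(2) + C(1) = 1 + 3 + 1 = 5
C(4) = 1 + C(3) + C(2) = 1 + 5 + 3 = 9
C(5) = 1 + C(4) + C(3) = 1 + 9 + 5 = 15
C(6) = 1 + C(5) + C(4) = 1 + 15 + 9 = 25
C(7) = 1 + C(6) + C(5) = 1 + 25 + 15 = 41
C(8) = 1 + C(7) + C(6) = 1 + 41 + 25 = 67
C(9) = 1 + C(8) + C(7) = 1 + 67 + 41 = 109
C(10) = 1 + C(9) + C(8) = 1 + 109 + 67 = 177
C(11) = 1 + C(10) + C(9) = 1 + 177 + 109 = 287
C(12) = 1 + C(11) + C(10) = 1 + 287 + 177 = 465
C(13) = 1 + C(12) + C(11) = 1 + 465 + 287 = 753
C(14) = 1 + C(13) + C(12) = 1 + 753 + 465 = 1219
C(15) = 1 + C(14) + C(13) = 1 + 1219 + 753 = 1973
C(16) = 1 + C(15) + C(14) = 1 + 1973 + 1219 = 3193
C(17) = 1 + C(16) + C(15) = 1 + 3193 + 1973 = 5167
C(18) = 1 + C(17) + C(16) = 1 + 5167 + 3193 = 8361
C(19) = 1 + C(18) + C(17) = 1 + 8361 + 5167 = 13529
C(20) = 1 + C(19) + C(18) = 1 + 13529 + 8361 = 21891

21891


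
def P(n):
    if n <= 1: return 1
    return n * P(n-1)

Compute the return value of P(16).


P(16)
= 16 * P(15)
= 16 * 15 * P(14)
= 16 * 15 * 14 * P(13)
= 16 * 15 * 14 * 13 * P(12)
= 16 * 15 * 14 * 13 * 12 * P(11)
= 16 * 15 * 14 * 13 * 12 * 11 * P(10)
= 16 * 15 * 14 * 13 * 12 * 11 * 10 * P(9)
= 16 * 15 * 14 * 13 * 12 * 11 * 10 * 9 * P(8)
= 16 * 15 * 14 * 13 * 12 * 11 * 10 * 9 * 8 * P(7)
= 16 * 15 * 14 * 13 * 12 * 11 * 10 * 9 * 8 * 7 * P(6)
= 16 * 15 * 14 * 13 * 12 * 11 * 10 * 9 * 8 * 7 * 6 * P(5)
= 16 * 15 * 14 * 13 * 12 * 11 * 10 * 9 * 8 * 7 * 6 * 5 * P(4)
= 16 * 15 * 14 * 13 * 12 * 11 * 10 * 9 * 8 * 7 * 6 * 5 * 4 * P(3)
= 16 * 15 * 14 * 13 * 12 * 11 * 10 * 9 * 8 * 7 * 6 * 5 * 4 * 3 * P(2)
= 16 * 15 * 14 * 13 * 12 * 11 * 10 * 9 * 8 * 7 * 6 * 5 * 4 * 3 * 2 * P(1)
= 16 * 15 * 14 * 13 * 12 * 11 * 10 * 9 * 8 * 7 * 6 * 5 * 4 * 3 * 2 * 1
= 20922789888000

20922789888000


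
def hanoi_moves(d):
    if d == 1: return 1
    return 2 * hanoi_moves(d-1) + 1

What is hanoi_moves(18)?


hanoi_moves(18) = 2 * hanoi_moves(17) + 1
hanoi_moves(17) = 2 * hanoi_moves(16) + 1
hanoi_moves(16) = 2 * hanoi_moves(15) + 1
hanoi_moves(15) = 2 * hanoi_moves(14) + 1
hanoi_moves(14) = 2 * hanoi_moves(13) + 1
hanoi_moves(13) = 2 * hanoi_moves(12) + 1
hanoi_moves(12) = 2 * hanoi_moves(11) + 1
hanoi_moves(11) = 2 * hanoi_moves(10) + 1
hanoi_moves(10) = 2 * hanoi_moves(9) + 1
hanoi_moves(9) = 2 * hanoi_moves(8) + 1
hanoi_moves(8) = 2 * hanoi_moves(7) + 1
hanoi_moves(7) = 2 * hanoi_moves(6) + 1
hanoi_moves(6) = 2 * hanoi_moves(5) + 1
hanoi_moves(5) = 2 * hanoi_moves(4) + 1
hanoi_moves(4) = 2 * hanoi_moves(3) + 1
hanoi_moves(3) = 2 * hanoi_moves(2) + 1
hanoi_moves(2) = 2 * hanoi_moves(1) + 1
hanoi_moves(1) = 1  (base case)
hanoi_moves(2) = 2 * 1 + 1 = 3
hanoi_moves(3) = 2 * 3 + 1 = 7
hanoi_moves(4) = 2 * 7 + 1 = 15
hanoi_moves(5) = 2 * 15 + 1 = 31
hanoi_moves(6) = 2 * 31 + 1 = 63
hanoi_moves(7) = 2 * 63 + 1 = 127
hanoi_moves(8) = 2 * 127 + 1 = 255
hanoi_moves(9) = 2 * 255 + 1 = 511
hanoi_moves(10) = 2 * 511 + 1 = 1023
hanoi_moves(11) = 2 * 1023 + 1 = 2047
hanoi_moves(12) = 2 * 2047 + 1 = 4095
hanoi_moves(13) = 2 * 4095 + 1 = 8191
hanoi_moves(14) = 2 * 8191 + 1 = 16383
hanoi_moves(15) = 2 * 16383 + 1 = 32767
hanoi_moves(16) = 2 * 32767 + 1 = 65535
hanoi_moves(17) = 2 * 65535 + 1 = 131071
hanoi_moves(18) = 2 * 131071 + 1 = 262143

262143


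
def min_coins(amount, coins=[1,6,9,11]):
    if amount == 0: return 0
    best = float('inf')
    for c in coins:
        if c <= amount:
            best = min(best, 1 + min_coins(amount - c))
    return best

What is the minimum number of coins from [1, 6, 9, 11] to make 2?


Building up with DP:
min_coins(0) = 0
min_coins(1) = min(1+min_coins(0)=1+0=1) = 1
min_coins(2) = min(1+min_coins(1)=1+1=2) = 2

2


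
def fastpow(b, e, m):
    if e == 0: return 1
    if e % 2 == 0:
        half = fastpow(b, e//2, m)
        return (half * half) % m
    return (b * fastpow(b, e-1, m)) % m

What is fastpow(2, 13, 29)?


fastpow(2, 13, 29): e is odd, compute fastpow(2, 12, 29)
  fastpow(2, 12, 29): e is even, compute fastpow(2, 6, 29)
    fastpow(2, 6, 29): e is even, compute fastpow(2, 3, 29)
      fastpow(2, 3, 29): e is odd, compute fastpow(2, 2, 29)
        fastpow(2, 2, 29): e is even, compute fastpow(2, 1, 29)
          fastpow(2, 1, 29): e is odd, compute fastpow(2, 0, 29)
          fastpow(2, 0, 29) = 1
          (2 * 1) % 29 = 2
        half=2, (2*2) % 29 = 4
      (2 * 4) % 29 = 8
    half=8, (8*8) % 29 = 6
  half=6, (6*6) % 29 = 7
(2 * 7) % 29 = 14

14


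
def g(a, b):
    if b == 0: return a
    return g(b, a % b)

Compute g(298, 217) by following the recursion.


g(298, 217) = g(217, 81)
g(217, 81) = g(81, 55)
g(81, 55) = g(55, 26)
g(55, 26) = g(26, 3)
g(26, 3) = g(3, 2)
g(3, 2) = g(2, 1)
g(2, 1) = g(1, 0)
g(1, 0) = 1  (base case)

1


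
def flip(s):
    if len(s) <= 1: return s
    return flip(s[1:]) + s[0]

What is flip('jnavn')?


flip('jnavn') = flip('navn') + 'j'
flip('navn') = flip('avn') + 'n'
flip('avn') = flip('vn') + 'a'
flip('vn') = flip('n') + 'v'
flip('n') = 'n'  (base case)
Concatenating: 'n' + 'v' + 'a' + 'n' + 'j' = 'nvanj'

nvanj


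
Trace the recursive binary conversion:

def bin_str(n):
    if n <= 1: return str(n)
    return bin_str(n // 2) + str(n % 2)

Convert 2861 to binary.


bin_str(2861) = bin_str(1430) + '1'
bin_str(1430) = bin_str(715) + '0'
bin_str(715) = bin_str(357) + '1'
bin_str(357) = bin_str(178) + '1'
bin_str(178) = bin_str(89) + '0'
bin_str(89) = bin_str(44) + '1'
bin_str(44) = bin_str(22) + '0'
bin_str(22) = bin_str(11) + '0'
bin_str(11) = bin_str(5) + '1'
bin_str(5) = bin_str(2) + '1'
bin_str(2) = bin_str(1) + '0'
bin_str(1) = '1'  (base case)
Concatenating: '1' + '0' + '1' + '1' + '0' + '0' + '1' + '0' + '1' + '1' + '0' + '1' = '101100101101'

101100101101


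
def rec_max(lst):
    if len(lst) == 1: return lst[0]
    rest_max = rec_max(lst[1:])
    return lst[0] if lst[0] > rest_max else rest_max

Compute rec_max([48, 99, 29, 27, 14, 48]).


rec_max([48, 99, 29, 27, 14, 48]): compare 48 with rec_max([99, 29, 27, 14, 48])
rec_max([99, 29, 27, 14, 48]): compare 99 with rec_max([29, 27, 14, 48])
rec_max([29, 27, 14, 48]): compare 29 with rec_max([27, 14, 48])
rec_max([27, 14, 48]): compare 27 with rec_max([14, 48])
rec_max([14, 48]): compare 14 with rec_max([48])
rec_max([48]) = 48  (base case)
Compare 14 with 48 -> 48
Compare 27 with 48 -> 48
Compare 29 with 48 -> 48
Compare 99 with 48 -> 99
Compare 48 with 99 -> 99

99


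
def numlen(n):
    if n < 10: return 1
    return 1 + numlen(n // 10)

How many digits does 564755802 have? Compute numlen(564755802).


numlen(564755802) = 1 + numlen(56475580)
numlen(56475580) = 1 + numlen(5647558)
numlen(5647558) = 1 + numlen(564755)
numlen(564755) = 1 + numlen(56475)
numlen(56475) = 1 + numlen(5647)
numlen(5647) = 1 + numlen(564)
numlen(564) = 1 + numlen(56)
numlen(56) = 1 + numlen(5)
numlen(5) = 1  (base case: 5 < 10)
Unwinding: 1 + 1 + 1 + 1 + 1 + 1 + 1 + 1 + 1 = 9

9


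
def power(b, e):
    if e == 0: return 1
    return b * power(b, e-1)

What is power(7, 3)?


power(7, 3)
= 7 * power(7, 2)
= 7 * 7 * power(7, 1)
= 7 * 7 * 7 * power(7, 0)
= 7 * 7 * 7 * 1
= 343

343


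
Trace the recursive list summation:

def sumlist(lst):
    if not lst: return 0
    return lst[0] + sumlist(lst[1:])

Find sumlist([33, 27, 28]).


sumlist([33, 27, 28]) = 33 + sumlist([27, 28])
sumlist([27, 28]) = 27 + sumlist([28])
sumlist([28]) = 28 + sumlist([])
sumlist([]) = 0  (base case)
Total: 33 + 27 + 28 + 0 = 88

88


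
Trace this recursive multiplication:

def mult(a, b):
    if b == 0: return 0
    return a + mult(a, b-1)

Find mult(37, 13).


mult(37, 13) = 37 + mult(37, 12)
mult(37, 12) = 37 + mult(37, 11)
mult(37, 11) = 37 + mult(37, 10)
mult(37, 10) = 37 + mult(37, 9)
mult(37, 9) = 37 + mult(37, 8)
mult(37, 8) = 37 + mult(37, 7)
mult(37, 7) = 37 + mult(37, 6)
mult(37, 6) = 37 + mult(37, 5)
mult(37, 5) = 37 + mult(37, 4)
mult(37, 4) = 37 + mult(37, 3)
mult(37, 3) = 37 + mult(37, 2)
mult(37, 2) = 37 + mult(37, 1)
mult(37, 1) = 37 + mult(37, 0)
mult(37, 0) = 0  (base case)
Total: 37 + 37 + 37 + 37 + 37 + 37 + 37 + 37 + 37 + 37 + 37 + 37 + 37 + 0 = 481

481


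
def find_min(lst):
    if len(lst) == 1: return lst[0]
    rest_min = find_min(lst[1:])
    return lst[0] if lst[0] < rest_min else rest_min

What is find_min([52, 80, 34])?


find_min([52, 80, 34]): compare 52 with find_min([80, 34])
find_min([80, 34]): compare 80 with find_min([34])
find_min([34]) = 34  (base case)
Compare 80 with 34 -> 34
Compare 52 with 34 -> 34

34


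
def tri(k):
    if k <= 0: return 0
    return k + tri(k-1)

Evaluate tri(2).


tri(2)
= 2 + 1 + tri(0)
= 2 + 1 + 0
= 3

3


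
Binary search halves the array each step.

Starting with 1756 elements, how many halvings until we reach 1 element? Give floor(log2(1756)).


1756 / 2 = 878
878 / 2 = 439
439 / 2 = 219
219 / 2 = 109
109 / 2 = 54
54 / 2 = 27
27 / 2 = 13
13 / 2 = 6
6 / 2 = 3
3 / 2 = 1
Reached 1 after 10 halvings

10


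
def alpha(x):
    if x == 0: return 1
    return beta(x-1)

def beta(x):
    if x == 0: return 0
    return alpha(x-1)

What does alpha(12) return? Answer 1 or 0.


alpha(12) = beta(11)
beta(11) = alpha(10)
alpha(10) = beta(9)
beta(9) = alpha(8)
alpha(8) = beta(7)
beta(7) = alpha(6)
alpha(6) = beta(5)
beta(5) = alpha(4)
alpha(4) = beta(3)
beta(3) = alpha(2)
alpha(2) = beta(1)
beta(1) = alpha(0)
alpha(0) = 1  (base case)
Result: 1

1


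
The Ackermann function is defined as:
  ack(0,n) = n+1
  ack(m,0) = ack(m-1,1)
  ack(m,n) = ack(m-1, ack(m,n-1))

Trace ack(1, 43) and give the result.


ack(1, 43) = ack(0, ack(1, 42))
  ack(1, 42) = ack(0, ack(1, 41))
    ack(1, 41) = ack(0, ack(1, 40))
      ack(1, 40) = ack(0, ack(1, 39))
        ack(1, 39) = ack(0, ack(1, 38))
          ack(1, 38) = ack(0, ack(1, 37))
          ack(1, 37) = ack(0, ack(1, 36))
          ack(1, 36) = ack(0, ack(1, 35))
          ack(1, 35) = ack(0, ack(1, 34))
          ack(1, 34) = ack(0, ack(1, 33))
          ack(1, 33) = ack(0, ack(1, 32))
          ack(1, 32) = ack(0, ack(1, 31))
          ack(1, 31) = ack(0, ack(1, 30))
          ack(1, 30) = ack(0, ack(1, 29))
          ack(1, 29) = ack(0, ack(1, 28))
          ack(1, 28) = ack(0, ack(1, 27))
          ack(1, 27) = ack(0, ack(1, 26))
          ack(1, 26) = ack(0, ack(1, 25))
          ack(1, 25) = ack(0, ack(1, 24))
          ack(1, 24) = ack(0, ack(1, 23))
          ack(1, 23) = ack(0, ack(1, 22))
          ack(1, 22) = ack(0, ack(1, 21))
          ack(1, 21) = ack(0, ack(1, 20))
          ack(1, 20) = ack(0, ack(1, 19))
          ack(1, 19) = ack(0, ack(1, 18))
... (trace truncated)
Result: ack(1, 43) = 45

45


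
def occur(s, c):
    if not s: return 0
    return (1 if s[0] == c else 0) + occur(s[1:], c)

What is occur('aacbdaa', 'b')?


s[0]='a' != 'b' -> 0
s[0]='a' != 'b' -> 0
s[0]='c' != 'b' -> 0
s[0]='b' == 'b' -> 1
s[0]='d' != 'b' -> 0
s[0]='a' != 'b' -> 0
s[0]='a' != 'b' -> 0
Sum: 0 + 0 + 0 + 1 + 0 + 0 + 0 = 1

1


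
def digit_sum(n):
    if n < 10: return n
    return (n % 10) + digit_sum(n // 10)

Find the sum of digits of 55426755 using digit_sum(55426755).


digit_sum(55426755) = 5 + digit_sum(5542675)
digit_sum(5542675) = 5 + digit_sum(554267)
digit_sum(554267) = 7 + digit_sum(55426)
digit_sum(55426) = 6 + digit_sum(5542)
digit_sum(5542) = 2 + digit_sum(554)
digit_sum(554) = 4 + digit_sum(55)
digit_sum(55) = 5 + digit_sum(5)
digit_sum(5) = 5  (base case)
Total: 5 + 5 + 7 + 6 + 2 + 4 + 5 + 5 = 39

39


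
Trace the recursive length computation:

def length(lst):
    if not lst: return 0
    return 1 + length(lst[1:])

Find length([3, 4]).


length([3, 4]) = 1 + length([4])
length([4]) = 1 + length([])
length([]) = 0  (base case)
Unwinding: 1 + 1 + 0 = 2

2


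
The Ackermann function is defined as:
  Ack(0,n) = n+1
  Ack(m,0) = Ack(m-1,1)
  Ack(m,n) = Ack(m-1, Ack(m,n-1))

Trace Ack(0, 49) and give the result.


Ack(0, 49) = 50
Result: Ack(0, 49) = 50

50


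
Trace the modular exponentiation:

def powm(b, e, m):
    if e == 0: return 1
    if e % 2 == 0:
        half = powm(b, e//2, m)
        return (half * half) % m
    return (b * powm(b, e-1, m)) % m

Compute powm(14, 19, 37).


powm(14, 19, 37): e is odd, compute powm(14, 18, 37)
  powm(14, 18, 37): e is even, compute powm(14, 9, 37)
    powm(14, 9, 37): e is odd, compute powm(14, 8, 37)
      powm(14, 8, 37): e is even, compute powm(14, 4, 37)
        powm(14, 4, 37): e is even, compute powm(14, 2, 37)
          powm(14, 2, 37): e is even, compute powm(14, 1, 37)
          powm(14, 1, 37): e is odd, compute powm(14, 0, 37)
          powm(14, 0, 37) = 1
          (14 * 1) % 37 = 14
          half=14, (14*14) % 37 = 11
        half=11, (11*11) % 37 = 10
      half=10, (10*10) % 37 = 26
    (14 * 26) % 37 = 31
  half=31, (31*31) % 37 = 36
(14 * 36) % 37 = 23

23


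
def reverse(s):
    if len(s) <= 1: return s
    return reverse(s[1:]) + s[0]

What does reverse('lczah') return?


reverse('lczah') = reverse('czah') + 'l'
reverse('czah') = reverse('zah') + 'c'
reverse('zah') = reverse('ah') + 'z'
reverse('ah') = reverse('h') + 'a'
reverse('h') = 'h'  (base case)
Concatenating: 'h' + 'a' + 'z' + 'c' + 'l' = 'hazcl'

hazcl


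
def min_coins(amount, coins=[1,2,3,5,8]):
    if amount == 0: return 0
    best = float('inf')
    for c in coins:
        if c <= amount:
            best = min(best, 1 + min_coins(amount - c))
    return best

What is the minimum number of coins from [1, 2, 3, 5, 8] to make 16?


Building up with DP:
min_coins(0) = 0
min_coins(1) = min(1+min_coins(0)=1+0=1) = 1
min_coins(2) = min(1+min_coins(1)=1+1=2, 1+min_coins(0)=1+0=1) = 1
min_coins(3) = min(1+min_coins(2)=1+1=2, 1+min_coins(1)=1+1=2, 1+min_coins(0)=1+0=1) = 1
min_coins(4) = min(1+min_coins(3)=1+1=2, 1+min_coins(2)=1+1=2, 1+min_coins(1)=1+1=2) = 2
min_coins(5) = min(1+min_coins(4)=1+2=3, 1+min_coins(3)=1+1=2, 1+min_coins(2)=1+1=2, 1+min_coins(0)=1+0=1) = 1
min_coins(6) = min(1+min_coins(5)=1+1=2, 1+min_coins(4)=1+2=3, 1+min_coins(3)=1+1=2, 1+min_coins(1)=1+1=2) = 2
min_coins(7) = min(1+min_coins(6)=1+2=3, 1+min_coins(5)=1+1=2, 1+min_coins(4)=1+2=3, 1+min_coins(2)=1+1=2) = 2
min_coins(8) = min(1+min_coins(7)=1+2=3, 1+min_coins(6)=1+2=3, 1+min_coins(5)=1+1=2, 1+min_coins(3)=1+1=2, 1+min_coins(0)=1+0=1) = 1
min_coins(9) = min(1+min_coins(8)=1+1=2, 1+min_coins(7)=1+2=3, 1+min_coins(6)=1+2=3, 1+min_coins(4)=1+2=3, 1+min_coins(1)=1+1=2) = 2
min_coins(10) = min(1+min_coins(9)=1+2=3, 1+min_coins(8)=1+1=2, 1+min_coins(7)=1+2=3, 1+min_coins(5)=1+1=2, 1+min_coins(2)=1+1=2) = 2
min_coins(11) = min(1+min_coins(10)=1+2=3, 1+min_coins(9)=1+2=3, 1+min_coins(8)=1+1=2, 1+min_coins(6)=1+2=3, 1+min_coins(3)=1+1=2) = 2
min_coins(12) = min(1+min_coins(11)=1+2=3, 1+min_coins(10)=1+2=3, 1+min_coins(9)=1+2=3, 1+min_coins(7)=1+2=3, 1+min_coins(4)=1+2=3) = 3
min_coins(13) = min(1+min_coins(12)=1+3=4, 1+min_coins(11)=1+2=3, 1+min_coins(10)=1+2=3, 1+min_coins(8)=1+1=2, 1+min_coins(5)=1+1=2) = 2
min_coins(14) = min(1+min_coins(13)=1+2=3, 1+min_coins(12)=1+3=4, 1+min_coins(11)=1+2=3, 1+min_coins(9)=1+2=3, 1+min_coins(6)=1+2=3) = 3
min_coins(15) = min(1+min_coins(14)=1+3=4, 1+min_coins(13)=1+2=3, 1+min_coins(12)=1+3=4, 1+min_coins(10)=1+2=3, 1+min_coins(7)=1+2=3) = 3
min_coins(16) = min(1+min_coins(15)=1+3=4, 1+min_coins(14)=1+3=4, 1+min_coins(13)=1+2=3, 1+min_coins(11)=1+2=3, 1+min_coins(8)=1+1=2) = 2

2


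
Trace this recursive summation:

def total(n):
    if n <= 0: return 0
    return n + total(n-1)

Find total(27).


total(27)
= 27 + 26 + 25 + 24 + 23 + 22 + 21 + 20 + 19 + 18 + 17 + 16 + 15 + 14 + 13 + 12 + 11 + 10 + 9 + 8 + 7 + 6 + 5 + 4 + 3 + 2 + 1 + total(0)
= 27 + 26 + 25 + 24 + 23 + 22 + 21 + 20 + 19 + 18 + 17 + 16 + 15 + 14 + 13 + 12 + 11 + 10 + 9 + 8 + 7 + 6 + 5 + 4 + 3 + 2 + 1 + 0
= 378

378


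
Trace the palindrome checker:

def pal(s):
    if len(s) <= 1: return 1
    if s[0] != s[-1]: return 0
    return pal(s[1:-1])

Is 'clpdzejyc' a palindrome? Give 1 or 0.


pal('clpdzejyc'): s[0]='c' == s[-1]='c' -> check pal('lpdzejy')
pal('lpdzejy'): s[0]='l' != s[-1]='y' -> return 0
Result: 0 (not a palindrome)

0


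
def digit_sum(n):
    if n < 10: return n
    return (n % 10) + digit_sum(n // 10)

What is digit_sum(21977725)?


digit_sum(21977725) = 5 + digit_sum(2197772)
digit_sum(2197772) = 2 + digit_sum(219777)
digit_sum(219777) = 7 + digit_sum(21977)
digit_sum(21977) = 7 + digit_sum(2197)
digit_sum(2197) = 7 + digit_sum(219)
digit_sum(219) = 9 + digit_sum(21)
digit_sum(21) = 1 + digit_sum(2)
digit_sum(2) = 2  (base case)
Total: 5 + 2 + 7 + 7 + 7 + 9 + 1 + 2 = 40

40


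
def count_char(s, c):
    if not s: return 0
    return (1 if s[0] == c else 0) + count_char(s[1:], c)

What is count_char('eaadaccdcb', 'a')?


s[0]='e' != 'a' -> 0
s[0]='a' == 'a' -> 1
s[0]='a' == 'a' -> 1
s[0]='d' != 'a' -> 0
s[0]='a' == 'a' -> 1
s[0]='c' != 'a' -> 0
s[0]='c' != 'a' -> 0
s[0]='d' != 'a' -> 0
s[0]='c' != 'a' -> 0
s[0]='b' != 'a' -> 0
Sum: 0 + 1 + 1 + 0 + 1 + 0 + 0 + 0 + 0 + 0 = 3

3


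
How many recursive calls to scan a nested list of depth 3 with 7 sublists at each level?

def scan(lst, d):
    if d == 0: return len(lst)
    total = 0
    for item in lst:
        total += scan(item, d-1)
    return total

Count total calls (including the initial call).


At depth 0 (root): 1 call
At depth 1: each of 1 parents calls scan on 7 children = 7 calls
At depth 2: each of 7 parents calls scan on 7 children = 49 calls
At depth 3: each of 49 parents calls scan on 7 children = 343 calls
Total: 1 + 7 + 49 + 343 = 400

400


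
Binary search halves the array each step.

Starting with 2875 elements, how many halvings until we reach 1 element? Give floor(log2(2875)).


2875 / 2 = 1437
1437 / 2 = 718
718 / 2 = 359
359 / 2 = 179
179 / 2 = 89
89 / 2 = 44
44 / 2 = 22
22 / 2 = 11
11 / 2 = 5
5 / 2 = 2
2 / 2 = 1
Reached 1 after 11 halvings

11


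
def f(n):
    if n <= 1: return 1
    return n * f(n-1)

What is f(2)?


f(2)
= 2 * f(1)
= 2 * 1
= 2

2


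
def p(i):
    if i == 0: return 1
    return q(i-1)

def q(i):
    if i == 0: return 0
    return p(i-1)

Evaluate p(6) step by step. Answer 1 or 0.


p(6) = q(5)
q(5) = p(4)
p(4) = q(3)
q(3) = p(2)
p(2) = q(1)
q(1) = p(0)
p(0) = 1  (base case)
Result: 1

1


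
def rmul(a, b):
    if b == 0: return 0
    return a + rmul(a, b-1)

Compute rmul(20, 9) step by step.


rmul(20, 9) = 20 + rmul(20, 8)
rmul(20, 8) = 20 + rmul(20, 7)
rmul(20, 7) = 20 + rmul(20, 6)
rmul(20, 6) = 20 + rmul(20, 5)
rmul(20, 5) = 20 + rmul(20, 4)
rmul(20, 4) = 20 + rmul(20, 3)
rmul(20, 3) = 20 + rmul(20, 2)
rmul(20, 2) = 20 + rmul(20, 1)
rmul(20, 1) = 20 + rmul(20, 0)
rmul(20, 0) = 0  (base case)
Total: 20 + 20 + 20 + 20 + 20 + 20 + 20 + 20 + 20 + 0 = 180

180


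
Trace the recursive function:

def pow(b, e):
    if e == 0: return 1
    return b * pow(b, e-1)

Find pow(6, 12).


pow(6, 12)
= 6 * pow(6, 11)
= 6 * 6 * pow(6, 10)
= 6 * 6 * 6 * pow(6, 9)
= 6 * 6 * 6 * 6 * pow(6, 8)
= 6 * 6 * 6 * 6 * 6 * pow(6, 7)
= 6 * 6 * 6 * 6 * 6 * 6 * pow(6, 6)
= 6 * 6 * 6 * 6 * 6 * 6 * 6 * pow(6, 5)
= 6 * 6 * 6 * 6 * 6 * 6 * 6 * 6 * pow(6, 4)
= 6 * 6 * 6 * 6 * 6 * 6 * 6 * 6 * 6 * pow(6, 3)
= 6 * 6 * 6 * 6 * 6 * 6 * 6 * 6 * 6 * 6 * pow(6, 2)
= 6 * 6 * 6 * 6 * 6 * 6 * 6 * 6 * 6 * 6 * 6 * pow(6, 1)
= 6 * 6 * 6 * 6 * 6 * 6 * 6 * 6 * 6 * 6 * 6 * 6 * pow(6, 0)
= 6 * 6 * 6 * 6 * 6 * 6 * 6 * 6 * 6 * 6 * 6 * 6 * 1
= 2176782336

2176782336


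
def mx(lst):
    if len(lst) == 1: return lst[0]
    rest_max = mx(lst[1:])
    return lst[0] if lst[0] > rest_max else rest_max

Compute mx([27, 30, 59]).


mx([27, 30, 59]): compare 27 with mx([30, 59])
mx([30, 59]): compare 30 with mx([59])
mx([59]) = 59  (base case)
Compare 30 with 59 -> 59
Compare 27 with 59 -> 59

59


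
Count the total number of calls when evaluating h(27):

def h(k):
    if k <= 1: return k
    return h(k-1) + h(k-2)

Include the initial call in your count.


Let C(n) = total calls for h(n)
C(0) = 1, C(1) = 1
C(2) = 1 + C(1) + C(0) = 1 + 1 + 1 = 3
C(3) = 1 + C(2) + C(1) = 1 + 3 + 1 = 5
C(4) = 1 + C(3) + C(2) = 1 + 5 + 3 = 9
C(5) = 1 + C(4) + C(3) = 1 + 9 + 5 = 15
C(6) = 1 + C(5) + C(4) = 1 + 15 + 9 = 25
C(7) = 1 + C(6) + C(5) = 1 + 25 + 15 = 41
C(8) = 1 + C(7) + C(6) = 1 + 41 + 25 = 67
C(9) = 1 + C(8) + C(7) = 1 + 67 + 41 = 109
C(10) = 1 + C(9) + C(8) = 1 + 109 + 67 = 177
C(11) = 1 + C(10) + C(9) = 1 + 177 + 109 = 287
C(12) = 1 + C(11) + C(10) = 1 + 287 + 177 = 465
C(13) = 1 + C(12) + C(11) = 1 + 465 + 287 = 753
C(14) = 1 + C(13) + C(12) = 1 + 753 + 465 = 1219
C(15) = 1 + C(14) + C(13) = 1 + 1219 + 753 = 1973
C(16) = 1 + C(15) + C(14) = 1 + 1973 + 1219 = 3193
C(17) = 1 + C(16) + C(15) = 1 + 3193 + 1973 = 5167
C(18) = 1 + C(17) + C(16) = 1 + 5167 + 3193 = 8361
C(19) = 1 + C(18) + C(17) = 1 + 8361 + 5167 = 13529
C(20) = 1 + C(19) + C(18) = 1 + 13529 + 8361 = 21891
C(21) = 1 + C(20) + C(19) = 1 + 21891 + 13529 = 35421
C(22) = 1 + C(21) + C(20) = 1 + 35421 + 21891 = 57313
C(23) = 1 + C(22) + C(21) = 1 + 57313 + 35421 = 92735
C(24) = 1 + C(23) + C(22) = 1 + 92735 + 57313 = 150049
C(25) = 1 + C(24) + C(23) = 1 + 150049 + 92735 = 242785
C(26) = 1 + C(25) + C(24) = 1 + 242785 + 150049 = 392835
C(27) = 1 + C(26) + C(25) = 1 + 392835 + 242785 = 635621

635621


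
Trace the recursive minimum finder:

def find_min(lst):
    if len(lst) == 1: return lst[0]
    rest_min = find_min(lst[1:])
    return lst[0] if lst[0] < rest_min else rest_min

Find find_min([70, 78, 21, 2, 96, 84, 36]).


find_min([70, 78, 21, 2, 96, 84, 36]): compare 70 with find_min([78, 21, 2, 96, 84, 36])
find_min([78, 21, 2, 96, 84, 36]): compare 78 with find_min([21, 2, 96, 84, 36])
find_min([21, 2, 96, 84, 36]): compare 21 with find_min([2, 96, 84, 36])
find_min([2, 96, 84, 36]): compare 2 with find_min([96, 84, 36])
find_min([96, 84, 36]): compare 96 with find_min([84, 36])
find_min([84, 36]): compare 84 with find_min([36])
find_min([36]) = 36  (base case)
Compare 84 with 36 -> 36
Compare 96 with 36 -> 36
Compare 2 with 36 -> 2
Compare 21 with 2 -> 2
Compare 78 with 2 -> 2
Compare 70 with 2 -> 2

2


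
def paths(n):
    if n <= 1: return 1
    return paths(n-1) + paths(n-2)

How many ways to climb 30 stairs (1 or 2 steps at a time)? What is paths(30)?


Building up from base cases:
paths(0) = 1
paths(1) = 1
paths(2) = paths(1) + paths(0) = 1 + 1 = 2
paths(3) = paths(2) + paths(1) = 2 + 1 = 3
paths(4) = paths(3) + paths(2) = 3 + 2 = 5
paths(5) = paths(4) + paths(3) = 5 + 3 = 8
paths(6) = paths(5) + paths(4) = 8 + 5 = 13
paths(7) = paths(6) + paths(5) = 13 + 8 = 21
paths(8) = paths(7) + paths(6) = 21 + 13 = 34
paths(9) = paths(8) + paths(7) = 34 + 21 = 55
paths(10) = paths(9) + paths(8) = 55 + 34 = 89
paths(11) = paths(10) + paths(9) = 89 + 55 = 144
paths(12) = paths(11) + paths(10) = 144 + 89 = 233
paths(13) = paths(12) + paths(11) = 233 + 144 = 377
paths(14) = paths(13) + paths(12) = 377 + 233 = 610
paths(15) = paths(14) + paths(13) = 610 + 377 = 987
paths(16) = paths(15) + paths(14) = 987 + 610 = 1597
paths(17) = paths(16) + paths(15) = 1597 + 987 = 2584
paths(18) = paths(17) + paths(16) = 2584 + 1597 = 4181
paths(19) = paths(18) + paths(17) = 4181 + 2584 = 6765
paths(20) = paths(19) + paths(18) = 6765 + 4181 = 10946
paths(21) = paths(20) + paths(19) = 10946 + 6765 = 17711
paths(22) = paths(21) + paths(20) = 17711 + 10946 = 28657
paths(23) = paths(22) + paths(21) = 28657 + 17711 = 46368
paths(24) = paths(23) + paths(22) = 46368 + 28657 = 75025
paths(25) = paths(24) + paths(23) = 75025 + 46368 = 121393
paths(26) = paths(25) + paths(24) = 121393 + 75025 = 196418
paths(27) = paths(26) + paths(25) = 196418 + 121393 = 317811
paths(28) = paths(27) + paths(26) = 317811 + 196418 = 514229
paths(29) = paths(28) + paths(27) = 514229 + 317811 = 832040
paths(30) = paths(29) + paths(28) = 832040 + 514229 = 1346269

1346269


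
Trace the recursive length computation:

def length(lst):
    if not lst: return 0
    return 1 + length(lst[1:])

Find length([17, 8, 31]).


length([17, 8, 31]) = 1 + length([8, 31])
length([8, 31]) = 1 + length([31])
length([31]) = 1 + length([])
length([]) = 0  (base case)
Unwinding: 1 + 1 + 1 + 0 = 3

3


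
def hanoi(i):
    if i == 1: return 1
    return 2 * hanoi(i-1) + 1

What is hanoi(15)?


hanoi(15) = 2 * hanoi(14) + 1
hanoi(14) = 2 * hanoi(13) + 1
hanoi(13) = 2 * hanoi(12) + 1
hanoi(12) = 2 * hanoi(11) + 1
hanoi(11) = 2 * hanoi(10) + 1
hanoi(10) = 2 * hanoi(9) + 1
hanoi(9) = 2 * hanoi(8) + 1
hanoi(8) = 2 * hanoi(7) + 1
hanoi(7) = 2 * hanoi(6) + 1
hanoi(6) = 2 * hanoi(5) + 1
hanoi(5) = 2 * hanoi(4) + 1
hanoi(4) = 2 * hanoi(3) + 1
hanoi(3) = 2 * hanoi(2) + 1
hanoi(2) = 2 * hanoi(1) + 1
hanoi(1) = 1  (base case)
hanoi(2) = 2 * 1 + 1 = 3
hanoi(3) = 2 * 3 + 1 = 7
hanoi(4) = 2 * 7 + 1 = 15
hanoi(5) = 2 * 15 + 1 = 31
hanoi(6) = 2 * 31 + 1 = 63
hanoi(7) = 2 * 63 + 1 = 127
hanoi(8) = 2 * 127 + 1 = 255
hanoi(9) = 2 * 255 + 1 = 511
hanoi(10) = 2 * 511 + 1 = 1023
hanoi(11) = 2 * 1023 + 1 = 2047
hanoi(12) = 2 * 2047 + 1 = 4095
hanoi(13) = 2 * 4095 + 1 = 8191
hanoi(14) = 2 * 8191 + 1 = 16383
hanoi(15) = 2 * 16383 + 1 = 32767

32767


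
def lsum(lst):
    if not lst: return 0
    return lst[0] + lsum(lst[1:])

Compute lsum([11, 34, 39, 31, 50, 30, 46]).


lsum([11, 34, 39, 31, 50, 30, 46]) = 11 + lsum([34, 39, 31, 50, 30, 46])
lsum([34, 39, 31, 50, 30, 46]) = 34 + lsum([39, 31, 50, 30, 46])
lsum([39, 31, 50, 30, 46]) = 39 + lsum([31, 50, 30, 46])
lsum([31, 50, 30, 46]) = 31 + lsum([50, 30, 46])
lsum([50, 30, 46]) = 50 + lsum([30, 46])
lsum([30, 46]) = 30 + lsum([46])
lsum([46]) = 46 + lsum([])
lsum([]) = 0  (base case)
Total: 11 + 34 + 39 + 31 + 50 + 30 + 46 + 0 = 241

241


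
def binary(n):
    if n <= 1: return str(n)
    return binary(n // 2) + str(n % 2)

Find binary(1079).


binary(1079) = binary(539) + '1'
binary(539) = binary(269) + '1'
binary(269) = binary(134) + '1'
binary(134) = binary(67) + '0'
binary(67) = binary(33) + '1'
binary(33) = binary(16) + '1'
binary(16) = binary(8) + '0'
binary(8) = binary(4) + '0'
binary(4) = binary(2) + '0'
binary(2) = binary(1) + '0'
binary(1) = '1'  (base case)
Concatenating: '1' + '0' + '0' + '0' + '0' + '1' + '1' + '0' + '1' + '1' + '1' = '10000110111'

10000110111


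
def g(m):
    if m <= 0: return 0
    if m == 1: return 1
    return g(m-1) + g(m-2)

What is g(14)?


Computing g(14) bottom-up:
g(0) = 0
g(1) = 1
g(2) = g(1) + g(0) = 1 + 0 = 1
g(3) = g(2) + g(1) = 1 + 1 = 2
g(4) = g(3) + g(2) = 2 + 1 = 3
g(5) = g(4) + g(3) = 3 + 2 = 5
g(6) = g(5) + g(4) = 5 + 3 = 8
g(7) = g(6) + g(5) = 8 + 5 = 13
g(8) = g(7) + g(6) = 13 + 8 = 21
g(9) = g(8) + g(7) = 21 + 13 = 34
g(10) = g(9) + g(8) = 34 + 21 = 55
g(11) = g(10) + g(9) = 55 + 34 = 89
g(12) = g(11) + g(10) = 89 + 55 = 144
g(13) = g(12) + g(11) = 144 + 89 = 233
g(14) = g(13) + g(12) = 233 + 144 = 377

377


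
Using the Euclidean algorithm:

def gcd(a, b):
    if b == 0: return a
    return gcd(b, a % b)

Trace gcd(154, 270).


gcd(154, 270) = gcd(270, 154)
gcd(270, 154) = gcd(154, 116)
gcd(154, 116) = gcd(116, 38)
gcd(116, 38) = gcd(38, 2)
gcd(38, 2) = gcd(2, 0)
gcd(2, 0) = 2  (base case)

2


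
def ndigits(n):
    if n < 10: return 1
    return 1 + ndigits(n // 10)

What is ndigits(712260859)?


ndigits(712260859) = 1 + ndigits(71226085)
ndigits(71226085) = 1 + ndigits(7122608)
ndigits(7122608) = 1 + ndigits(712260)
ndigits(712260) = 1 + ndigits(71226)
ndigits(71226) = 1 + ndigits(7122)
ndigits(7122) = 1 + ndigits(712)
ndigits(712) = 1 + ndigits(71)
ndigits(71) = 1 + ndigits(7)
ndigits(7) = 1  (base case: 7 < 10)
Unwinding: 1 + 1 + 1 + 1 + 1 + 1 + 1 + 1 + 1 = 9

9


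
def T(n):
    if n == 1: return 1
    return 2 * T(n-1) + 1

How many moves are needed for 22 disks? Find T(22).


T(22) = 2 * T(21) + 1
T(21) = 2 * T(20) + 1
T(20) = 2 * T(19) + 1
T(19) = 2 * T(18) + 1
T(18) = 2 * T(17) + 1
T(17) = 2 * T(16) + 1
T(16) = 2 * T(15) + 1
T(15) = 2 * T(14) + 1
T(14) = 2 * T(13) + 1
T(13) = 2 * T(12) + 1
T(12) = 2 * T(11) + 1
T(11) = 2 * T(10) + 1
T(10) = 2 * T(9) + 1
T(9) = 2 * T(8) + 1
T(8) = 2 * T(7) + 1
T(7) = 2 * T(6) + 1
T(6) = 2 * T(5) + 1
T(5) = 2 * T(4) + 1
T(4) = 2 * T(3) + 1
T(3) = 2 * T(2) + 1
T(2) = 2 * T(1) + 1
T(1) = 1  (base case)
T(2) = 2 * 1 + 1 = 3
T(3) = 2 * 3 + 1 = 7
T(4) = 2 * 7 + 1 = 15
T(5) = 2 * 15 + 1 = 31
T(6) = 2 * 31 + 1 = 63
T(7) = 2 * 63 + 1 = 127
T(8) = 2 * 127 + 1 = 255
T(9) = 2 * 255 + 1 = 511
T(10) = 2 * 511 + 1 = 1023
T(11) = 2 * 1023 + 1 = 2047
T(12) = 2 * 2047 + 1 = 4095
T(13) = 2 * 4095 + 1 = 8191
T(14) = 2 * 8191 + 1 = 16383
T(15) = 2 * 16383 + 1 = 32767
T(16) = 2 * 32767 + 1 = 65535
T(17) = 2 * 65535 + 1 = 131071
T(18) = 2 * 131071 + 1 = 262143
T(19) = 2 * 262143 + 1 = 524287
T(20) = 2 * 524287 + 1 = 1048575
T(21) = 2 * 1048575 + 1 = 2097151
T(22) = 2 * 2097151 + 1 = 4194303

4194303


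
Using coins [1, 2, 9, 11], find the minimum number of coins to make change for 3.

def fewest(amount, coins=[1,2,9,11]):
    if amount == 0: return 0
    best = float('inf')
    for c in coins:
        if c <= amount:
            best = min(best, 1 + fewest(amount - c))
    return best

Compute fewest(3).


Building up with DP:
fewest(0) = 0
fewest(1) = min(1+fewest(0)=1+0=1) = 1
fewest(2) = min(1+fewest(1)=1+1=2, 1+fewest(0)=1+0=1) = 1
fewest(3) = min(1+fewest(2)=1+1=2, 1+fewest(1)=1+1=2) = 2

2


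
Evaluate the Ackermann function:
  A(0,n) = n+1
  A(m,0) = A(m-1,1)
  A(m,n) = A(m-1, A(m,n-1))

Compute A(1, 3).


A(1, 3) = A(0, A(1, 2))
  A(1, 2) = A(0, A(1, 1))
    A(1, 1) = A(0, A(1, 0))
      A(1, 0) = A(0, 1)
        A(0, 1) = 2
      = A(0, 2)
      A(0, 2) = 3
    = A(0, 3)
    A(0, 3) = 4
  = A(0, 4)
  A(0, 4) = 5
Result: A(1, 3) = 5

5


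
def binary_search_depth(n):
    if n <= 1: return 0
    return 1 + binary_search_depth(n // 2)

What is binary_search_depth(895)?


895 / 2 = 447
447 / 2 = 223
223 / 2 = 111
111 / 2 = 55
55 / 2 = 27
27 / 2 = 13
13 / 2 = 6
6 / 2 = 3
3 / 2 = 1
Reached 1 after 9 halvings

9


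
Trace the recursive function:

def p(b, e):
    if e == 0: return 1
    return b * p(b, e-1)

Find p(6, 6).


p(6, 6)
= 6 * p(6, 5)
= 6 * 6 * p(6, 4)
= 6 * 6 * 6 * p(6, 3)
= 6 * 6 * 6 * 6 * p(6, 2)
= 6 * 6 * 6 * 6 * 6 * p(6, 1)
= 6 * 6 * 6 * 6 * 6 * 6 * p(6, 0)
= 6 * 6 * 6 * 6 * 6 * 6 * 1
= 46656

46656


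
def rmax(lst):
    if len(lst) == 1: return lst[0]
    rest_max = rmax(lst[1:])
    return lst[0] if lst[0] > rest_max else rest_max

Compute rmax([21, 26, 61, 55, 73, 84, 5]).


rmax([21, 26, 61, 55, 73, 84, 5]): compare 21 with rmax([26, 61, 55, 73, 84, 5])
rmax([26, 61, 55, 73, 84, 5]): compare 26 with rmax([61, 55, 73, 84, 5])
rmax([61, 55, 73, 84, 5]): compare 61 with rmax([55, 73, 84, 5])
rmax([55, 73, 84, 5]): compare 55 with rmax([73, 84, 5])
rmax([73, 84, 5]): compare 73 with rmax([84, 5])
rmax([84, 5]): compare 84 with rmax([5])
rmax([5]) = 5  (base case)
Compare 84 with 5 -> 84
Compare 73 with 84 -> 84
Compare 55 with 84 -> 84
Compare 61 with 84 -> 84
Compare 26 with 84 -> 84
Compare 21 with 84 -> 84

84


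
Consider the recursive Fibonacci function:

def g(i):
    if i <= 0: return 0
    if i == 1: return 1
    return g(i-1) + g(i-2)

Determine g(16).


Computing g(16) bottom-up:
g(0) = 0
g(1) = 1
g(2) = g(1) + g(0) = 1 + 0 = 1
g(3) = g(2) + g(1) = 1 + 1 = 2
g(4) = g(3) + g(2) = 2 + 1 = 3
g(5) = g(4) + g(3) = 3 + 2 = 5
g(6) = g(5) + g(4) = 5 + 3 = 8
g(7) = g(6) + g(5) = 8 + 5 = 13
g(8) = g(7) + g(6) = 13 + 8 = 21
g(9) = g(8) + g(7) = 21 + 13 = 34
g(10) = g(9) + g(8) = 34 + 21 = 55
g(11) = g(10) + g(9) = 55 + 34 = 89
g(12) = g(11) + g(10) = 89 + 55 = 144
g(13) = g(12) + g(11) = 144 + 89 = 233
g(14) = g(13) + g(12) = 233 + 144 = 377
g(15) = g(14) + g(13) = 377 + 233 = 610
g(16) = g(15) + g(14) = 610 + 377 = 987

987


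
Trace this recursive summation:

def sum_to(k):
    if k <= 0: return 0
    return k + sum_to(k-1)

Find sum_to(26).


sum_to(26)
= 26 + 25 + 24 + 23 + 22 + 21 + 20 + 19 + 18 + 17 + 16 + 15 + 14 + 13 + 12 + 11 + 10 + 9 + 8 + 7 + 6 + 5 + 4 + 3 + 2 + 1 + sum_to(0)
= 26 + 25 + 24 + 23 + 22 + 21 + 20 + 19 + 18 + 17 + 16 + 15 + 14 + 13 + 12 + 11 + 10 + 9 + 8 + 7 + 6 + 5 + 4 + 3 + 2 + 1 + 0
= 351

351


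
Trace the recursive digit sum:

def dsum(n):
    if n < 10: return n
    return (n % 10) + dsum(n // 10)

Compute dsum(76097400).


dsum(76097400) = 0 + dsum(7609740)
dsum(7609740) = 0 + dsum(760974)
dsum(760974) = 4 + dsum(76097)
dsum(76097) = 7 + dsum(7609)
dsum(7609) = 9 + dsum(760)
dsum(760) = 0 + dsum(76)
dsum(76) = 6 + dsum(7)
dsum(7) = 7  (base case)
Total: 0 + 0 + 4 + 7 + 9 + 0 + 6 + 7 = 33

33


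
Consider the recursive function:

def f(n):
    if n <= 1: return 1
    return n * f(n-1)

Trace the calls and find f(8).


f(8)
= 8 * f(7)
= 8 * 7 * f(6)
= 8 * 7 * 6 * f(5)
= 8 * 7 * 6 * 5 * f(4)
= 8 * 7 * 6 * 5 * 4 * f(3)
= 8 * 7 * 6 * 5 * 4 * 3 * f(2)
= 8 * 7 * 6 * 5 * 4 * 3 * 2 * f(1)
= 8 * 7 * 6 * 5 * 4 * 3 * 2 * 1
= 40320

40320


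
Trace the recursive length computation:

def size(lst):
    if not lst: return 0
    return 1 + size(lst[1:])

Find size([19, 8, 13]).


size([19, 8, 13]) = 1 + size([8, 13])
size([8, 13]) = 1 + size([13])
size([13]) = 1 + size([])
size([]) = 0  (base case)
Unwinding: 1 + 1 + 1 + 0 = 3

3


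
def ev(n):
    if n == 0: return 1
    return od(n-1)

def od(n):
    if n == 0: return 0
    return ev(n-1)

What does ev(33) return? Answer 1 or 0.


ev(33) = od(32)
od(32) = ev(31)
ev(31) = od(30)
od(30) = ev(29)
ev(29) = od(28)
od(28) = ev(27)
ev(27) = od(26)
od(26) = ev(25)
ev(25) = od(24)
od(24) = ev(23)
ev(23) = od(22)
od(22) = ev(21)
ev(21) = od(20)
od(20) = ev(19)
ev(19) = od(18)
od(18) = ev(17)
ev(17) = od(16)
od(16) = ev(15)
ev(15) = od(14)
od(14) = ev(13)
ev(13) = od(12)
od(12) = ev(11)
ev(11) = od(10)
od(10) = ev(9)
ev(9) = od(8)
od(8) = ev(7)
ev(7) = od(6)
od(6) = ev(5)
ev(5) = od(4)
od(4) = ev(3)
ev(3) = od(2)
od(2) = ev(1)
ev(1) = od(0)
od(0) = 0  (base case)
Result: 0

0


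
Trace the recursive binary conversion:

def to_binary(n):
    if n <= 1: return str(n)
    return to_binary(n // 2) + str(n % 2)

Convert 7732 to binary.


to_binary(7732) = to_binary(3866) + '0'
to_binary(3866) = to_binary(1933) + '0'
to_binary(1933) = to_binary(966) + '1'
to_binary(966) = to_binary(483) + '0'
to_binary(483) = to_binary(241) + '1'
to_binary(241) = to_binary(120) + '1'
to_binary(120) = to_binary(60) + '0'
to_binary(60) = to_binary(30) + '0'
to_binary(30) = to_binary(15) + '0'
to_binary(15) = to_binary(7) + '1'
to_binary(7) = to_binary(3) + '1'
to_binary(3) = to_binary(1) + '1'
to_binary(1) = '1'  (base case)
Concatenating: '1' + '1' + '1' + '1' + '0' + '0' + '0' + '1' + '1' + '0' + '1' + '0' + '0' = '1111000110100'

1111000110100


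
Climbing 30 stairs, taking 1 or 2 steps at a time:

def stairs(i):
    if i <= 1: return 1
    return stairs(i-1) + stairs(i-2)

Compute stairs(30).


Building up from base cases:
stairs(0) = 1
stairs(1) = 1
stairs(2) = stairs(1) + stairs(0) = 1 + 1 = 2
stairs(3) = stairs(2) + stairs(1) = 2 + 1 = 3
stairs(4) = stairs(3) + stairs(2) = 3 + 2 = 5
stairs(5) = stairs(4) + stairs(3) = 5 + 3 = 8
stairs(6) = stairs(5) + stairs(4) = 8 + 5 = 13
stairs(7) = stairs(6) + stairs(5) = 13 + 8 = 21
stairs(8) = stairs(7) + stairs(6) = 21 + 13 = 34
stairs(9) = stairs(8) + stairs(7) = 34 + 21 = 55
stairs(10) = stairs(9) + stairs(8) = 55 + 34 = 89
stairs(11) = stairs(10) + stairs(9) = 89 + 55 = 144
stairs(12) = stairs(11) + stairs(10) = 144 + 89 = 233
stairs(13) = stairs(12) + stairs(11) = 233 + 144 = 377
stairs(14) = stairs(13) + stairs(12) = 377 + 233 = 610
stairs(15) = stairs(14) + stairs(13) = 610 + 377 = 987
stairs(16) = stairs(15) + stairs(14) = 987 + 610 = 1597
stairs(17) = stairs(16) + stairs(15) = 1597 + 987 = 2584
stairs(18) = stairs(17) + stairs(16) = 2584 + 1597 = 4181
stairs(19) = stairs(18) + stairs(17) = 4181 + 2584 = 6765
stairs(20) = stairs(19) + stairs(18) = 6765 + 4181 = 10946
stairs(21) = stairs(20) + stairs(19) = 10946 + 6765 = 17711
stairs(22) = stairs(21) + stairs(20) = 17711 + 10946 = 28657
stairs(23) = stairs(22) + stairs(21) = 28657 + 17711 = 46368
stairs(24) = stairs(23) + stairs(22) = 46368 + 28657 = 75025
stairs(25) = stairs(24) + stairs(23) = 75025 + 46368 = 121393
stairs(26) = stairs(25) + stairs(24) = 121393 + 75025 = 196418
stairs(27) = stairs(26) + stairs(25) = 196418 + 121393 = 317811
stairs(28) = stairs(27) + stairs(26) = 317811 + 196418 = 514229
stairs(29) = stairs(28) + stairs(27) = 514229 + 317811 = 832040
stairs(30) = stairs(29) + stairs(28) = 832040 + 514229 = 1346269

1346269


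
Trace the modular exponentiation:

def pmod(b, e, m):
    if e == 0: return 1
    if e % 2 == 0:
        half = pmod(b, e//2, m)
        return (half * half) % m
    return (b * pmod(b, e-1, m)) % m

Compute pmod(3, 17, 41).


pmod(3, 17, 41): e is odd, compute pmod(3, 16, 41)
  pmod(3, 16, 41): e is even, compute pmod(3, 8, 41)
    pmod(3, 8, 41): e is even, compute pmod(3, 4, 41)
      pmod(3, 4, 41): e is even, compute pmod(3, 2, 41)
        pmod(3, 2, 41): e is even, compute pmod(3, 1, 41)
          pmod(3, 1, 41): e is odd, compute pmod(3, 0, 41)
          pmod(3, 0, 41) = 1
          (3 * 1) % 41 = 3
        half=3, (3*3) % 41 = 9
      half=9, (9*9) % 41 = 40
    half=40, (40*40) % 41 = 1
  half=1, (1*1) % 41 = 1
(3 * 1) % 41 = 3

3


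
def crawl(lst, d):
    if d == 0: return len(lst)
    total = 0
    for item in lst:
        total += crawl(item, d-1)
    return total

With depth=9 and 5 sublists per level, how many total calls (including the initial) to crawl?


At depth 0 (root): 1 call
At depth 1: each of 1 parents calls crawl on 5 children = 5 calls
At depth 2: each of 5 parents calls crawl on 5 children = 25 calls
At depth 3: each of 25 parents calls crawl on 5 children = 125 calls
At depth 4: each of 125 parents calls crawl on 5 children = 625 calls
At depth 5: each of 625 parents calls crawl on 5 children = 3125 calls
At depth 6: each of 3125 parents calls crawl on 5 children = 15625 calls
At depth 7: each of 15625 parents calls crawl on 5 children = 78125 calls
At depth 8: each of 78125 parents calls crawl on 5 children = 390625 calls
At depth 9: each of 390625 parents calls crawl on 5 children = 1953125 calls
Total: 1 + 5 + 25 + 125 + 625 + 3125 + 15625 + 78125 + 390625 + 1953125 = 2441406

2441406


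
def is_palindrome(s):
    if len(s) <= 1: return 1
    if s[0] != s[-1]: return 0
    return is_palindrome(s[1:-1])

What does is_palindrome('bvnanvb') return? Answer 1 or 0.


is_palindrome('bvnanvb'): s[0]='b' == s[-1]='b' -> check is_palindrome('vnanv')
is_palindrome('vnanv'): s[0]='v' == s[-1]='v' -> check is_palindrome('nan')
is_palindrome('nan'): s[0]='n' == s[-1]='n' -> check is_palindrome('a')
is_palindrome('a'): len <= 1 -> return 1  (base case)
Result: 1 (palindrome)

1


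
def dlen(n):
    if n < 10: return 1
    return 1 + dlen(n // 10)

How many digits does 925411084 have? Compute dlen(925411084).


dlen(925411084) = 1 + dlen(92541108)
dlen(92541108) = 1 + dlen(9254110)
dlen(9254110) = 1 + dlen(925411)
dlen(925411) = 1 + dlen(92541)
dlen(92541) = 1 + dlen(9254)
dlen(9254) = 1 + dlen(925)
dlen(925) = 1 + dlen(92)
dlen(92) = 1 + dlen(9)
dlen(9) = 1  (base case: 9 < 10)
Unwinding: 1 + 1 + 1 + 1 + 1 + 1 + 1 + 1 + 1 = 9

9


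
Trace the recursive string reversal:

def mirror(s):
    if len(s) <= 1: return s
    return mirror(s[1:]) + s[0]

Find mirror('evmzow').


mirror('evmzow') = mirror('vmzow') + 'e'
mirror('vmzow') = mirror('mzow') + 'v'
mirror('mzow') = mirror('zow') + 'm'
mirror('zow') = mirror('ow') + 'z'
mirror('ow') = mirror('w') + 'o'
mirror('w') = 'w'  (base case)
Concatenating: 'w' + 'o' + 'z' + 'm' + 'v' + 'e' = 'wozmve'

wozmve


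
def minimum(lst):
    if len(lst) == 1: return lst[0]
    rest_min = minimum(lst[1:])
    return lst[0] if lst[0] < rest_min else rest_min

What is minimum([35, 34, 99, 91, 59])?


minimum([35, 34, 99, 91, 59]): compare 35 with minimum([34, 99, 91, 59])
minimum([34, 99, 91, 59]): compare 34 with minimum([99, 91, 59])
minimum([99, 91, 59]): compare 99 with minimum([91, 59])
minimum([91, 59]): compare 91 with minimum([59])
minimum([59]) = 59  (base case)
Compare 91 with 59 -> 59
Compare 99 with 59 -> 59
Compare 34 with 59 -> 34
Compare 35 with 34 -> 34

34


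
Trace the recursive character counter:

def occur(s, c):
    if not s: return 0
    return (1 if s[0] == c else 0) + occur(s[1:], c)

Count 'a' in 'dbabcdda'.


s[0]='d' != 'a' -> 0
s[0]='b' != 'a' -> 0
s[0]='a' == 'a' -> 1
s[0]='b' != 'a' -> 0
s[0]='c' != 'a' -> 0
s[0]='d' != 'a' -> 0
s[0]='d' != 'a' -> 0
s[0]='a' == 'a' -> 1
Sum: 0 + 0 + 1 + 0 + 0 + 0 + 0 + 1 = 2

2
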